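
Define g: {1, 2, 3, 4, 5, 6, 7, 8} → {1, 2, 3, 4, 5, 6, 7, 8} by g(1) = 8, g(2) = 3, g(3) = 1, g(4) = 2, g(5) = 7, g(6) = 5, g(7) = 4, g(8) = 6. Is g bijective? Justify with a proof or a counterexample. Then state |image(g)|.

The values 8, 3, 1, 2, 7, 5, 4, 6 are a permutation of {1, 2, 3, 4, 5, 6, 7, 8}: each element appears exactly once.
So g is injective and surjective, hence bijective.
The image of g is {1, 2, 3, 4, 5, 6, 7, 8}, which has 8 elements.

8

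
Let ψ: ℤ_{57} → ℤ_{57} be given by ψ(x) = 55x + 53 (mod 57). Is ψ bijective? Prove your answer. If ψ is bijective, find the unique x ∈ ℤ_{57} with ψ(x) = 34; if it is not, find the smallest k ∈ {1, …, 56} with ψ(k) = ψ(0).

Recall: ψ is injective when ψ(s) = ψ(t) forces s = t.
Suppose ψ(s) = ψ(t) in ℤ_{57}. Then 55s + 53 ≡ 55t + 53 (mod 57), therefore 55(s − t) ≡ 0 (mod 57).
Since gcd(55, 57) = 1, 55 is invertible modulo 57, hence s − t ≡ 0 (mod 57), i.e. s = t.
We now compute 55⁻¹ mod 57 explicitly. Euclid's algorithm: 57 = 1·55 + 2, 55 = 27·2 + 1; back-substituting gives 1 = 28·55 − 27·57, so 55⁻¹ ≡ 28 (mod 57).
For any y ∈ ℤ_{57}, x = 28(y − 53) mod 57 satisfies ψ(x) = 55·28(y − 53) + 53 ≡ y (since 55·28 ≡ 1 mod 57). So every y has a preimage.
So ψ is bijective.
Since ψ is bijective, we find ψ⁻¹(34): we need 55x ≡ 34 − 53 ≡ 38 (mod 57). Using 55⁻¹ = 28: x ≡ 28·38 = 1064 = 18·57 + 38, so x = 38.
Check: ψ(38) = 55·38 + 53 = 2143 = 37·57 + 34 ≡ 34 (mod 57).

38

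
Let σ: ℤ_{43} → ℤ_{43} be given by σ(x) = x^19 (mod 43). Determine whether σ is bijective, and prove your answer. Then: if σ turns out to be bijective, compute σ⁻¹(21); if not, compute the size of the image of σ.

16

Since 43 is prime, the nonzero elements of ℤ_{43} form a cyclic group of order 42.
As gcd(19, 42) = 1, raising to the 19th power is a bijection on this group: if s^19 ≡ t^19 then (st^{−1})^19 = 1, and the only element of order dividing gcd(19, 42) = 1 is 1, so s = t.
With σ(0) = 0 this makes σ injective on all of ℤ_{43}, hence bijective (finite equal-size domain and codomain). In particular σ is bijective.
Since σ is bijective, we find the preimage of 21. The inverse of x ↦ x^19 on (ℤ_{43})^× is x ↦ x^31, because 19·31 = 589 = 14·42 + 1 ≡ 1 (mod 42) and x^{42} = 1 for x ≠ 0 (Fermat). So σ⁻¹(21) = 21^31 mod 43.
Repeated squaring mod 43: 21^1 ≡ 21, 21^2 ≡ 21² = 441 ≡ 11, 21^4 ≡ 11² = 121 ≡ 35, 21^8 ≡ 35² = 1225 ≡ 21, 21^16 ≡ 21² = 441 ≡ 11. Since 31 = 16 + 8 + 4 + 2 + 1, 21^31 ≡ 11·21·35·11·21: 11·21 = 231 ≡ 16, then 16·35 = 560 ≡ 1, then 1·11 = 11, then 11·21 = 231 ≡ 16. So 21^31 ≡ 16 (mod 43).
Hence σ⁻¹(21) = 16.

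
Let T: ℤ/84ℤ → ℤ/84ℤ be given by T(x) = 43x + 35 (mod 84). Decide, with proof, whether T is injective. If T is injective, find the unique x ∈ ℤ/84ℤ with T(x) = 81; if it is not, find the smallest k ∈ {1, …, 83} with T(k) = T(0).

By definition, T is injective when T(x_1) = T(x_2) forces x_1 = x_2.
If T(x_1) = T(x_2), then 43x_1 ≡ 43x_2 (mod 84). Because gcd(43, 84) = 1, we may cancel 43 to get x_1 ≡ x_2 (mod 84).
Hence T is injective.
We now compute 43⁻¹ mod 84 explicitly. Euclid's algorithm: 84 = 1·43 + 41, 43 = 1·41 + 2, 41 = 20·2 + 1; back-substituting gives 1 = 43·43 − 22·84, so 43⁻¹ ≡ 43 (mod 84).
Since T is injective, we find T⁻¹(81): we need 43x ≡ 81 − 35 ≡ 46 (mod 84). Using 43⁻¹ = 43: x ≡ 43·46 = 1978 = 23·84 + 46, so x = 46.
Check: T(46) = 43·46 + 35 = 2013 = 23·84 + 81 ≡ 81 (mod 84).

46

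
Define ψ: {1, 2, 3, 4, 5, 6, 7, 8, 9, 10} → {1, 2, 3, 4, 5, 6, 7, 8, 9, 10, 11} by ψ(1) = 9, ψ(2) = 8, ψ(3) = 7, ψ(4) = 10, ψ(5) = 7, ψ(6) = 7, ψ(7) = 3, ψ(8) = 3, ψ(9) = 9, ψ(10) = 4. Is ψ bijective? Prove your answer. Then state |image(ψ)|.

6

ψ(3) = 7 = ψ(5) with 3 ≠ 5, so ψ is not injective, hence not bijective.
The image of ψ is {3, 4, 7, 8, 9, 10}, which has 6 elements.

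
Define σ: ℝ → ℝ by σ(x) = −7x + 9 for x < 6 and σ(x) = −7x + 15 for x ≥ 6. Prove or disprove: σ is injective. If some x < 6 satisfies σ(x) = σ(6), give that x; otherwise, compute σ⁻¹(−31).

Both pieces are strictly decreasing (slopes −7 and −7), so each is injective on its own interval.
The left piece maps (−∞, 6) onto (−33, ∞); the right piece maps [6, ∞) onto (−∞, −27].
These images overlap. In particular σ(6) = −27 (right piece), and solving −7x + 9 = −27 on the left piece gives x = 36/7 < 6.
So σ(36/7) = σ(6) with 36/7 ≠ 6, and σ is not injective. This x = 36/7 is the requested value below 6.

36/7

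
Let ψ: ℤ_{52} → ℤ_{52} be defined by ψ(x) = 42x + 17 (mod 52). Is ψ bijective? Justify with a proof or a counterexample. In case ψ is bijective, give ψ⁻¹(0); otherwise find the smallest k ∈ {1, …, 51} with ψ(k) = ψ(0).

Recall: ψ is injective when ψ(u) = ψ(v) forces u = v.
We have gcd(42, 52) = 2 > 1. Taking u = 0 and v = 26: ψ(0) = 17 and ψ(26) = 42·26 + 17 = 1109 ≡ 17 (mod 52).
So ψ(0) = ψ(26) while 0 ≠ 26, thus ψ is not injective, hence not bijective.
Since ψ is not bijective, we find the least positive k with ψ(k) = ψ(0): this means 42k ≡ 0 (mod 52), i.e. 52 ∣ 42k. Since gcd(42, 52) = 2, dividing through by 2 this holds exactly when 26 ∣ 21k, and as gcd(21, 26) = 1, exactly when 26 ∣ k.
The smallest positive such k is 26.

26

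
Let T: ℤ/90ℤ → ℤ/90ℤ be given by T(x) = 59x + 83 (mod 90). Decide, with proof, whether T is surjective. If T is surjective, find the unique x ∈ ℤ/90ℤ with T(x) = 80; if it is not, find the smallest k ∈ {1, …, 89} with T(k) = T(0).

Since gcd(59, 90) = 1, 59 is invertible modulo 90. Euclid's algorithm: 90 = 1·59 + 31, 59 = 1·31 + 28, 31 = 1·28 + 3, 28 = 9·3 + 1; back-substituting gives 1 = 29·59 − 19·90, so 59⁻¹ ≡ 29 (mod 90).
Then y ↦ 29(y − 83) is a two-sided inverse to T, so every y ∈ ℤ/90ℤ has a preimage.
Thus T is surjective.
Since T is surjective, we compute T⁻¹(80): solve 59x + 83 ≡ 80 (mod 90), i.e. 59x ≡ 87 (mod 90).
Multiplying by 59⁻¹ = 29 gives x ≡ 29·87 = 2523 = 28·90 + 3 ≡ 3 (mod 90).
Check: T(3) = 59·3 + 83 = 260 = 2·90 + 80 ≡ 80 (mod 90).

3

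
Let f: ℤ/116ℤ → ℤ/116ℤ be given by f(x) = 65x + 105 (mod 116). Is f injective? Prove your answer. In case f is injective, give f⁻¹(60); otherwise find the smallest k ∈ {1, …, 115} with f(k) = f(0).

If f(a) = f(b), then 65a ≡ 65b (mod 116). Because gcd(65, 116) = 1, we may cancel 65 to get a ≡ b (mod 116).
So f is injective.
We now compute 65⁻¹ mod 116 explicitly. Euclid's algorithm: 116 = 1·65 + 51, 65 = 1·51 + 14, 51 = 3·14 + 9, 14 = 1·9 + 5, 9 = 1·5 + 4, 5 = 1·4 + 1; back-substituting gives 1 = 25·65 − 14·116, so 65⁻¹ ≡ 25 (mod 116).
Since f is injective, we find f⁻¹(60): we need 65x ≡ 60 − 105 ≡ 71 (mod 116). Using 65⁻¹ = 25: x ≡ 25·71 = 1775 = 15·116 + 35, so x = 35.
Check: f(35) = 65·35 + 105 = 2380 = 20·116 + 60 ≡ 60 (mod 116).

35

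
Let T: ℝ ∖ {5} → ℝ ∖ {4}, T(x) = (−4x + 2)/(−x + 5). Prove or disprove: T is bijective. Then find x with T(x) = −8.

Suppose T(u) = T(v). Cross-multiplying: (−4u + 2)(−v + 5) = (−4v + 2)(−u + 5).
Expanding both sides and cancelling the symmetric terms leaves −18·(u − v) = 0. Since −18 ≠ 0, u = v. Therefore T is injective.
For any y ≠ 4, solving y(−x + 5) = −4x + 2 for x gives a well-defined x ≠ 5. So T is surjective.
Therefore T is bijective.
Solving T(x) = −8: cross-multiplying gives −4x + 2 = −8(−x + 5), which rearranges to −12x = −42, so x = 7/2.

7/2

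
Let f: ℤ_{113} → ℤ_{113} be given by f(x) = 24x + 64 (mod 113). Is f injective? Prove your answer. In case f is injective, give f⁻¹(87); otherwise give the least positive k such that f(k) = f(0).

81

Recall that injectivity means: for all u, v in the domain, f(u) = f(v) implies u = v.
Suppose f(u) = f(v) in ℤ_{113}. Then 24u + 64 ≡ 24v + 64 (mod 113), therefore 24(u − v) ≡ 0 (mod 113).
Since gcd(24, 113) = 1, 24 is invertible modulo 113, thus u − v ≡ 0 (mod 113), i.e. u = v.
Hence f is injective.
We now compute 24⁻¹ mod 113 explicitly. Euclid's algorithm: 113 = 4·24 + 17, 24 = 1·17 + 7, 17 = 2·7 + 3, 7 = 2·3 + 1; back-substituting gives 1 = 33·24 − 7·113, so 24⁻¹ ≡ 33 (mod 113).
Since f is injective, we find f⁻¹(87): we need 24x ≡ 87 − 64 ≡ 23 (mod 113). Using 24⁻¹ = 33: x ≡ 33·23 = 759 = 6·113 + 81, so x = 81.
Check: f(81) = 24·81 + 64 = 2008 = 17·113 + 87 ≡ 87 (mod 113).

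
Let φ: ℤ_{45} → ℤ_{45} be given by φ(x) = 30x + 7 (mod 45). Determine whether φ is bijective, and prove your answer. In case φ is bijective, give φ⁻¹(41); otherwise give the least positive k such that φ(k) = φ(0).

We have gcd(30, 45) = 15 > 1. Taking a = 0 and b = 3: φ(0) = 7 and φ(3) = 30·3 + 7 = 97 ≡ 7 (mod 45).
So φ(0) = φ(3) while 0 ≠ 3, therefore φ is not injective, hence not bijective.
Since φ is not bijective, we find the least positive k with φ(k) = φ(0): this means 30k ≡ 0 (mod 45), i.e. 45 ∣ 30k. Since gcd(30, 45) = 15, dividing through by 15 this holds exactly when 3 ∣ 2k, and as gcd(2, 3) = 1, exactly when 3 ∣ k.
The smallest positive such k is 3.

3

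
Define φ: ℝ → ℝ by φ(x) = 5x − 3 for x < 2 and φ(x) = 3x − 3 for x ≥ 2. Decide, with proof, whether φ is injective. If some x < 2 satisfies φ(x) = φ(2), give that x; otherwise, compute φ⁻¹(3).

Both pieces are strictly increasing (slopes 5 and 3), so each is injective on its own interval.
The left piece maps (−∞, 2) onto (−∞, 7); the right piece maps [2, ∞) onto [3, ∞).
These images overlap. In particular φ(2) = 3 (right piece), and solving 5x − 3 = 3 on the left piece gives x = 6/5 < 2.
So φ(6/5) = φ(2) with 6/5 ≠ 2, and φ is not injective. This x = 6/5 is the requested value below 2.

6/5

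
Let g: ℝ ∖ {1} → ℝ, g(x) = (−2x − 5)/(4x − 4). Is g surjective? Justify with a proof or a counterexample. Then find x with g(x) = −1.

If g(x) = −1/2, cross-multiplying gives 4(−2x − 5) = −2(4x − 4), which simplifies to −20 = 8 — false.  So −1/2 has no preimage and g is not surjective.
Solving g(x) = −1: cross-multiplying gives −2x − 5 = −1(4x − 4), which rearranges to 2x = 9, so x = 9/2.

9/2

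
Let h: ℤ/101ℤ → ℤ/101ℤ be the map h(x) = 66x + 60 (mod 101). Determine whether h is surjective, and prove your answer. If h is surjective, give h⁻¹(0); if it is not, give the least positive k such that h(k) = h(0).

45

Since gcd(66, 101) = 1, 66 is invertible modulo 101. Euclid's algorithm: 101 = 1·66 + 35, 66 = 1·35 + 31, 35 = 1·31 + 4, 31 = 7·4 + 3, 4 = 1·3 + 1; back-substituting gives 1 = 75·66 − 49·101, so 66⁻¹ ≡ 75 (mod 101).
For any y ∈ ℤ/101ℤ, x = 75(y − 60) mod 101 satisfies h(x) = 66·75(y − 60) + 60 ≡ y (since 66·75 ≡ 1 mod 101). So every y has a preimage.
Therefore h is surjective.
Since h is surjective, we compute h⁻¹(0): solve 66x + 60 ≡ 0 (mod 101), i.e. 66x ≡ 41 (mod 101).
Multiplying by 66⁻¹ = 75 gives x ≡ 75·41 = 3075 = 30·101 + 45 ≡ 45 (mod 101).
Check: h(45) = 66·45 + 60 = 3030 = 30·101 + 0 ≡ 0 (mod 101).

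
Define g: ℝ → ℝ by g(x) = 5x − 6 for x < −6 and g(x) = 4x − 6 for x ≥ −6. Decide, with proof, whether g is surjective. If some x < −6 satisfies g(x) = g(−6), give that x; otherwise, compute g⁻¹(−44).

Both pieces are strictly increasing (slopes 5 and 4), so each is injective on its own interval.
The left piece maps (−∞, −6) onto (−∞, −36); the right piece maps [−6, ∞) onto [−30, ∞).
The union (−∞, −36) ∪ [−30, ∞) omits the interval between −36 and −30; in particular −36 has no preimage. So g is not surjective.
Because the two images are disjoint, no x < −6 has g(x) = g(−6), so we compute g⁻¹(−44): −44 lies in (−∞, −36), so solve 5x − 6 = −44: x = (−44 + 6)/5 = −38/5.

-38/5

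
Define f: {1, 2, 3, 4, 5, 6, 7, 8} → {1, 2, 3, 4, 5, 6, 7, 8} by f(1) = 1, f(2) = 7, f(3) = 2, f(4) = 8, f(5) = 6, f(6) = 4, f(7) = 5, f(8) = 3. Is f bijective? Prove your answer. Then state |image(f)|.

8

The values 1, 7, 2, 8, 6, 4, 5, 3 are a permutation of {1, 2, 3, 4, 5, 6, 7, 8}: each element appears exactly once.
So f is injective and surjective, hence bijective.
The image of f is {1, 2, 3, 4, 5, 6, 7, 8}, which has 8 elements.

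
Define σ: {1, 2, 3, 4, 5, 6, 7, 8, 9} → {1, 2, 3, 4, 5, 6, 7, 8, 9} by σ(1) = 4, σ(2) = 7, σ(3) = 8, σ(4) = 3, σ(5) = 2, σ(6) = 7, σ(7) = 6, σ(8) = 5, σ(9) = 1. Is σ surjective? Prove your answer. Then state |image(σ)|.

No element maps to 9, so σ is not surjective.
The image of σ is {1, 2, 3, 4, 5, 6, 7, 8}, which has 8 elements.

8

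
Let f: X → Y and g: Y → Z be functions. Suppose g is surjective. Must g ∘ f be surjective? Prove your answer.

not surjective

No. Take X = {1}, Y = Z = {1, 2, 3, 4}, f(1) = 1, and g = identity (surjective).
Then (g ∘ f)(1) = 1, and 4 ∈ Z has no preimage under g ∘ f, so g ∘ f is not surjective.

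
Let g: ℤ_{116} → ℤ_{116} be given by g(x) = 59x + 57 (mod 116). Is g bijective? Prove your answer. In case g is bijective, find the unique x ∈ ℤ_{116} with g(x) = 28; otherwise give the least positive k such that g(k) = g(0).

If g(s) = g(t), then 59s ≡ 59t (mod 116). Because gcd(59, 116) = 1, we may cancel 59 to get s ≡ t (mod 116).
We now compute 59⁻¹ mod 116 explicitly. Euclid's algorithm: 116 = 1·59 + 57, 59 = 1·57 + 2, 57 = 28·2 + 1; back-substituting gives 1 = 59·59 − 30·116, so 59⁻¹ ≡ 59 (mod 116).
Then y ↦ 59(y − 57) is a two-sided inverse to g, so every y ∈ ℤ_{116} has a preimage.
Thus g is bijective.
Since g is bijective, we compute g⁻¹(28): solve 59x + 57 ≡ 28 (mod 116), i.e. 59x ≡ 87 (mod 116).
Multiplying by 59⁻¹ = 59 gives x ≡ 59·87 = 5133 = 44·116 + 29 ≡ 29 (mod 116).
Check: g(29) = 59·29 + 57 = 1768 = 15·116 + 28 ≡ 28 (mod 116).

29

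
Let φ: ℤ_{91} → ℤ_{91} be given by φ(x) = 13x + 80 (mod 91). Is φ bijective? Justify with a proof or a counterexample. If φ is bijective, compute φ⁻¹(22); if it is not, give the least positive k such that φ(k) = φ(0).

We have gcd(13, 91) = 13 > 1. Taking x_1 = 0 and x_2 = 7: φ(0) = 80 and φ(7) = 13·7 + 80 = 171 ≡ 80 (mod 91).
So φ(0) = φ(7) while 0 ≠ 7, therefore φ is not injective, hence not bijective.
Since φ is not bijective, we find the least positive k with φ(k) = φ(0): this means 13k ≡ 0 (mod 91), i.e. 91 ∣ 13k. Since gcd(13, 91) = 13, dividing through by 13 this holds exactly when 7 ∣ k.
The smallest positive such k is 7.

7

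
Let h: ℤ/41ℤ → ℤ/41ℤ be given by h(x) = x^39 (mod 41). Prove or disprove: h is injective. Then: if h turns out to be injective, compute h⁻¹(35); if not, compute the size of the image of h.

34

Since 41 is prime, the nonzero elements of ℤ/41ℤ form a cyclic group of order 40.
As gcd(39, 40) = 1, raising to the 39th power is a bijection on this group: if x_1^39 ≡ x_2^39 then (x_1x_2^{−1})^39 = 1, and the only element of order dividing gcd(39, 40) = 1 is 1, so x_1 = x_2.
With h(0) = 0 this makes h injective on all of ℤ/41ℤ, hence bijective (finite equal-size domain and codomain). In particular h is injective.
Since h is injective, we find the preimage of 35. The inverse of x ↦ x^39 on (ℤ/41ℤ)^× is x ↦ x^39, because 39·39 = 1521 = 38·40 + 1 ≡ 1 (mod 40) and x^{40} = 1 for x ≠ 0 (Fermat). So h⁻¹(35) = 35^39 mod 41.
Repeated squaring mod 41: 35^1 ≡ 35, 35^2 ≡ 35² = 1225 ≡ 36, 35^4 ≡ 36² = 1296 ≡ 25, 35^8 ≡ 25² = 625 ≡ 10, 35^16 ≡ 10² = 100 ≡ 18, 35^32 ≡ 18² = 324 ≡ 37. Since 39 = 32 + 4 + 2 + 1, 35^39 ≡ 37·25·36·35: 37·25 = 925 ≡ 23, then 23·36 = 828 ≡ 8, then 8·35 = 280 ≡ 34. So 35^39 ≡ 34 (mod 41).
Hence h⁻¹(35) = 34.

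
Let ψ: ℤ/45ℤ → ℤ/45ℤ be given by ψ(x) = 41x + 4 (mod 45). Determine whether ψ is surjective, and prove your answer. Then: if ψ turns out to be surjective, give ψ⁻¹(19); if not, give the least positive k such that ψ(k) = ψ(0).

30

Recall that surjectivity means every element of the codomain has a preimage under ψ.
Since gcd(41, 45) = 1, 41 is invertible modulo 45. Euclid's algorithm: 45 = 1·41 + 4, 41 = 10·4 + 1; back-substituting gives 1 = 11·41 − 10·45, so 41⁻¹ ≡ 11 (mod 45).
For any y ∈ ℤ/45ℤ, x = 11(y − 4) mod 45 satisfies ψ(x) = 41·11(y − 4) + 4 ≡ y (since 41·11 ≡ 1 mod 45). So every y has a preimage.
So ψ is surjective.
Since ψ is surjective, we compute ψ⁻¹(19): solve 41x + 4 ≡ 19 (mod 45), i.e. 41x ≡ 15 (mod 45).
Multiplying by 41⁻¹ = 11 gives x ≡ 11·15 = 165 = 3·45 + 30 ≡ 30 (mod 45).
Check: ψ(30) = 41·30 + 4 = 1234 = 27·45 + 19 ≡ 19 (mod 45).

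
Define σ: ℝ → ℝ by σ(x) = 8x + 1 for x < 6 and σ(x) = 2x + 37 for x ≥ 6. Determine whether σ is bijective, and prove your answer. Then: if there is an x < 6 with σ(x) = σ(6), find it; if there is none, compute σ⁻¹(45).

Both pieces are strictly increasing (slopes 8 and 2), so each is injective on its own interval.
The left piece maps (−∞, 6) onto (−∞, 49); the right piece maps [6, ∞) onto [49, ∞).
Since 49 = 49, the images partition ℝ: σ is injective and surjective, hence bijective.
Because the two images are disjoint, no x < 6 has σ(x) = σ(6), so we compute σ⁻¹(45): 45 lies in (−∞, 49), so solve 8x + 1 = 45: x = (45 − 1)/8 = 11/2.

11/2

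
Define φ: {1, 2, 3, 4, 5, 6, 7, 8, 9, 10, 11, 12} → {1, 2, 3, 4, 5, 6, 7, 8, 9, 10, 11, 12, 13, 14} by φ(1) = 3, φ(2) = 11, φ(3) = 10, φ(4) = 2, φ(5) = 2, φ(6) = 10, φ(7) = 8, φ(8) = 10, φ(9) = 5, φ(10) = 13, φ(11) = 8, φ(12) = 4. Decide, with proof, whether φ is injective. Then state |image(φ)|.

φ(4) = 2 = φ(5) with 4 ≠ 5, so φ is not injective.
The image of φ is {2, 3, 4, 5, 8, 10, 11, 13}, which has 8 elements.

8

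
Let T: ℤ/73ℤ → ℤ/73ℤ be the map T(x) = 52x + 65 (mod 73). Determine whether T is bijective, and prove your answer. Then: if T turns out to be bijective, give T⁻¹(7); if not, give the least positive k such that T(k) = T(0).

Recall: T is injective when T(s) = T(t) forces s = t.
If T(s) = T(t), then 52s ≡ 52t (mod 73). Because gcd(52, 73) = 1, we may cancel 52 to get s ≡ t (mod 73).
We now compute 52⁻¹ mod 73 explicitly. Euclid's algorithm: 73 = 1·52 + 21, 52 = 2·21 + 10, 21 = 2·10 + 1; back-substituting gives 1 = 66·52 − 47·73, so 52⁻¹ ≡ 66 (mod 73).
Then y ↦ 66(y − 65) is a two-sided inverse to T, so every y ∈ ℤ/73ℤ has a preimage.
Thus T is bijective.
Since T is bijective, we find T⁻¹(7): we need 52x ≡ 7 − 65 ≡ 15 (mod 73). Using 52⁻¹ = 66: x ≡ 66·15 = 990 = 13·73 + 41, so x = 41.
Check: T(41) = 52·41 + 65 = 2197 = 30·73 + 7 ≡ 7 (mod 73).

41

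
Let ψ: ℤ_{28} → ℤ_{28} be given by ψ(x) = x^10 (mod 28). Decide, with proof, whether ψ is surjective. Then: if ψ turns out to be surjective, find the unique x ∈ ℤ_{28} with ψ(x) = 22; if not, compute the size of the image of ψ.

8

ψ(6): Repeated squaring mod 28: 6^1 ≡ 6, 6^2 ≡ 6² = 36 ≡ 8, 6^4 ≡ 8² = 64 ≡ 8, 6^8 ≡ 8² = 64 ≡ 8. Since 10 = 8 + 2, 6^10 ≡ 8·8: 8·8 = 64 ≡ 8. So 6^10 ≡ 8 (mod 28).
ψ(8): Repeated squaring mod 28: 8^1 ≡ 8, 8^2 ≡ 8² = 64 ≡ 8, 8^4 ≡ 8² = 64 ≡ 8, 8^8 ≡ 8² = 64 ≡ 8. Since 10 = 8 + 2, 8^10 ≡ 8·8: 8·8 = 64 ≡ 8. So 8^10 ≡ 8 (mod 28).
So ψ(6) = ψ(8) = 8 while 6 ≠ 8, therefore ψ is not injective.
A non-injective map from the 28-element set ℤ_{28} to itself takes at most 27 distinct values, so it cannot be surjective. Thus ψ is not surjective.
Since ψ is not surjective, we determine |image(ψ)|. Computing x^10 mod 28 for each x (by repeated squaring, reducing mod 28 at every step), the values ψ(0), ψ(1), …, ψ(27) are: 0, 1, 16, 25, 4, 9, 8, 21, 8, 9, 4, 25, 16, 1, 0, 1, 16, 25, 4, 9, 8, 21, 8, 9, 4, 25, 16, 1.
The distinct values are {0, 1, 4, 8, 9, 16, 21, 25}; there are 8 of them.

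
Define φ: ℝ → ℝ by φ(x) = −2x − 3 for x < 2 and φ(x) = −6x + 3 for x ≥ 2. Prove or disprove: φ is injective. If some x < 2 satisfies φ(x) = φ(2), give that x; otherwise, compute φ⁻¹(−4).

1/2

Both pieces are strictly decreasing (slopes −2 and −6), so each is injective on its own interval.
The left piece maps (−∞, 2) onto (−7, ∞); the right piece maps [2, ∞) onto (−∞, −9].
These images are disjoint, so no value is attained by both pieces. So φ is injective.
Because the two images are disjoint, no x < 2 has φ(x) = φ(2), so we compute φ⁻¹(−4): −4 lies in (−7, ∞), so solve −2x − 3 = −4: x = (−4 + 3)/(−2) = 1/2.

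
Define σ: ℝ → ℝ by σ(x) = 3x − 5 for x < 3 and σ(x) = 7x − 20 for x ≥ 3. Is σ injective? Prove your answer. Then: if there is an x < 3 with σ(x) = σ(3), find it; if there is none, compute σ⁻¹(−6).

Both pieces are strictly increasing (slopes 3 and 7), so each is injective on its own interval.
The left piece maps (−∞, 3) onto (−∞, 4); the right piece maps [3, ∞) onto [1, ∞).
These images overlap. In particular σ(3) = 1 (right piece), and solving 3x − 5 = 1 on the left piece gives x = 2 < 3.
So σ(2) = σ(3) with 2 ≠ 3, and σ is not injective. This x = 2 is the requested value below 3.

2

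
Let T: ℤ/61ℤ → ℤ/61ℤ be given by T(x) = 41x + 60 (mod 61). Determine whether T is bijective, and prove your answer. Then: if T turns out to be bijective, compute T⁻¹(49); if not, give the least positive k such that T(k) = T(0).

28

If T(x_1) = T(x_2), then 41x_1 ≡ 41x_2 (mod 61). Because gcd(41, 61) = 1, we may cancel 41 to get x_1 ≡ x_2 (mod 61).
We now compute 41⁻¹ mod 61 explicitly. Euclid's algorithm: 61 = 1·41 + 20, 41 = 2·20 + 1; back-substituting gives 1 = 3·41 − 2·61, so 41⁻¹ ≡ 3 (mod 61).
Then y ↦ 3(y − 60) is a two-sided inverse to T, so every y ∈ ℤ/61ℤ has a preimage.
Hence T is bijective.
Since T is bijective, we compute T⁻¹(49): solve 41x + 60 ≡ 49 (mod 61), i.e. 41x ≡ 50 (mod 61).
Multiplying by 41⁻¹ = 3 gives x ≡ 3·50 = 150 = 2·61 + 28 ≡ 28 (mod 61).
Check: T(28) = 41·28 + 60 = 1208 = 19·61 + 49 ≡ 49 (mod 61).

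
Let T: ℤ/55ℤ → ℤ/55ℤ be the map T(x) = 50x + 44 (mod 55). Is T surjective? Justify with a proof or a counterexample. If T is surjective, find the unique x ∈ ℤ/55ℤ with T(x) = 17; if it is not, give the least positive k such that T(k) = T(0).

Since gcd(50, 55) = 5, we have 50x ≡ 0 (mod 5) for all x, so T(x) ≡ 4 (mod 5).
But 0 ≢ 4 (mod 5), so 0 ∈ ℤ/55ℤ has no preimage. Hence T is not surjective.
Since T is not surjective, we find the least positive k with T(k) = T(0): this means 50k ≡ 0 (mod 55), i.e. 55 ∣ 50k. Since gcd(50, 55) = 5, dividing through by 5 this holds exactly when 11 ∣ 10k, and as gcd(10, 11) = 1, exactly when 11 ∣ k.
The smallest positive such k is 11.

11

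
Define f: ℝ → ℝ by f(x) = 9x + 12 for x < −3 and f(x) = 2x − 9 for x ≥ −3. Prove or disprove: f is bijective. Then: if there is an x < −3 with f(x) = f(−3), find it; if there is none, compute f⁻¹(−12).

-3/2

Both pieces are strictly increasing (slopes 9 and 2), so each is injective on its own interval.
The left piece maps (−∞, −3) onto (−∞, −15); the right piece maps [−3, ∞) onto [−15, ∞).
Since −15 = −15, the images partition ℝ: f is injective and surjective, hence bijective.
Because the two images are disjoint, no x < −3 has f(x) = f(−3), so we compute f⁻¹(−12): −12 lies in [−15, ∞), so solve 2x − 9 = −12: x = (−12 + 9)/2 = −3/2.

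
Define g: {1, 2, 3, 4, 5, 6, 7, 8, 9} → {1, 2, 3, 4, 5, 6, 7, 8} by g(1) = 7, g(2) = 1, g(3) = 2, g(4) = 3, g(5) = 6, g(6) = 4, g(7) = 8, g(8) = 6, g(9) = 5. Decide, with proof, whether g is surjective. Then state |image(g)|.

8

Every element of the codomain has a preimage: 1 = g(2), 2 = g(3), 3 = g(4), 4 = g(6), 5 = g(9), 6 = g(5), 7 = g(1), 8 = g(7).
So g is surjective.
The image of g is {1, 2, 3, 4, 5, 6, 7, 8}, which has 8 elements.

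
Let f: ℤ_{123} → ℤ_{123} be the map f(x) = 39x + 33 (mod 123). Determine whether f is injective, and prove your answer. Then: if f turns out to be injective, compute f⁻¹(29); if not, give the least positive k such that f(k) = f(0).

41

We have gcd(39, 123) = 3 > 1. Taking x_1 = 0 and x_2 = 41: f(0) = 33 and f(41) = 39·41 + 33 = 1632 ≡ 33 (mod 123).
So f(0) = f(41) while 0 ≠ 41, thus f is not injective.
Since f is not injective, we find the least positive k with f(k) = f(0): this means 39k ≡ 0 (mod 123), i.e. 123 ∣ 39k. Since gcd(39, 123) = 3, dividing through by 3 this holds exactly when 41 ∣ 13k, and as gcd(13, 41) = 1, exactly when 41 ∣ k.
The smallest positive such k is 41.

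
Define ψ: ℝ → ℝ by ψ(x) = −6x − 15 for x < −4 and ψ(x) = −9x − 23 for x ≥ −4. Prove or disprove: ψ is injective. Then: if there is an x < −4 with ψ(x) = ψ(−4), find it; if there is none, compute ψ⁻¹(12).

-14/3

Both pieces are strictly decreasing (slopes −6 and −9), so each is injective on its own interval.
The left piece maps (−∞, −4) onto (9, ∞); the right piece maps [−4, ∞) onto (−∞, 13].
These images overlap. In particular ψ(−4) = 13 (right piece), and solving −6x − 15 = 13 on the left piece gives x = −14/3 < −4.
So ψ(−14/3) = ψ(−4) with −14/3 ≠ −4, and ψ is not injective. This x = −14/3 is the requested value below −4.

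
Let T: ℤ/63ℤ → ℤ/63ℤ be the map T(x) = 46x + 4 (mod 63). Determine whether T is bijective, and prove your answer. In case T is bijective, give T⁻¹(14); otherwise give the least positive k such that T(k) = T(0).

By definition, T is injective if T(a) = T(b) implies a = b.
Suppose T(a) = T(b) in ℤ/63ℤ. Then 46a + 4 ≡ 46b + 4 (mod 63), so 46(a − b) ≡ 0 (mod 63).
Since gcd(46, 63) = 1, 46 is invertible modulo 63, therefore a − b ≡ 0 (mod 63), i.e. a = b.
We now compute 46⁻¹ mod 63 explicitly. Euclid's algorithm: 63 = 1·46 + 17, 46 = 2·17 + 12, 17 = 1·12 + 5, 12 = 2·5 + 2, 5 = 2·2 + 1; back-substituting gives 1 = 37·46 − 27·63, so 46⁻¹ ≡ 37 (mod 63).
Then y ↦ 37(y − 4) is a two-sided inverse to T, so every y ∈ ℤ/63ℤ has a preimage.
So T is bijective.
Since T is bijective, we compute T⁻¹(14): solve 46x + 4 ≡ 14 (mod 63), i.e. 46x ≡ 10 (mod 63).
Multiplying by 46⁻¹ = 37 gives x ≡ 37·10 = 370 = 5·63 + 55 ≡ 55 (mod 63).
Check: T(55) = 46·55 + 4 = 2534 = 40·63 + 14 ≡ 14 (mod 63).

55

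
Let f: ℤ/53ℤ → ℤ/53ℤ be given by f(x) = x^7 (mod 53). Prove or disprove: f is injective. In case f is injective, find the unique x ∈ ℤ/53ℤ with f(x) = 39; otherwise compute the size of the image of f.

Since 53 is prime, the nonzero elements of ℤ/53ℤ form a cyclic group of order 52.
As gcd(7, 52) = 1, raising to the 7th power is a bijection on this group: if a^7 ≡ b^7 then (ab^{−1})^7 = 1, and the only element of order dividing gcd(7, 52) = 1 is 1, so a = b.
With f(0) = 0 this makes f injective on all of ℤ/53ℤ, hence bijective (finite equal-size domain and codomain). In particular f is injective.
Since f is injective, we find the preimage of 39. The inverse of x ↦ x^7 on (ℤ/53ℤ)^× is x ↦ x^15, because 7·15 = 105 = 2·52 + 1 ≡ 1 (mod 52) and x^{52} = 1 for x ≠ 0 (Fermat). So f⁻¹(39) = 39^15 mod 53.
Repeated squaring mod 53: 39^1 ≡ 39, 39^2 ≡ 39² = 1521 ≡ 37, 39^4 ≡ 37² = 1369 ≡ 44, 39^8 ≡ 44² = 1936 ≡ 28. Since 15 = 8 + 4 + 2 + 1, 39^15 ≡ 28·44·37·39: 28·44 = 1232 ≡ 13, then 13·37 = 481 ≡ 4, then 4·39 = 156 ≡ 50. So 39^15 ≡ 50 (mod 53).
Hence f⁻¹(39) = 50.

50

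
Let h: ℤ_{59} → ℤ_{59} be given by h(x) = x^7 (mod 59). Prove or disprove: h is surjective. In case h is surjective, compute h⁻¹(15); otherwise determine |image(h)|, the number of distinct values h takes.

Since 59 is prime, the nonzero elements of ℤ_{59} form a cyclic group of order 58.
As gcd(7, 58) = 1, raising to the 7th power is a bijection on this group: if x_1^7 ≡ x_2^7 then (x_1x_2^{−1})^7 = 1, and the only element of order dividing gcd(7, 58) = 1 is 1, so x_1 = x_2.
With h(0) = 0 this makes h injective on all of ℤ_{59}, hence bijective (finite equal-size domain and codomain). In particular h is surjective.
Since h is surjective, we find the preimage of 15. The inverse of x ↦ x^7 on (ℤ_{59})^× is x ↦ x^25, because 7·25 = 175 = 3·58 + 1 ≡ 1 (mod 58) and x^{58} = 1 for x ≠ 0 (Fermat). So h⁻¹(15) = 15^25 mod 59.
Repeated squaring mod 59: 15^1 ≡ 15, 15^2 ≡ 15² = 225 ≡ 48, 15^4 ≡ 48² = 2304 ≡ 3, 15^8 ≡ 3² = 9, 15^16 ≡ 9² = 81 ≡ 22. Since 25 = 16 + 8 + 1, 15^25 ≡ 22·9·15: 22·9 = 198 ≡ 21, then 21·15 = 315 ≡ 20. So 15^25 ≡ 20 (mod 59).
Hence h⁻¹(15) = 20.

20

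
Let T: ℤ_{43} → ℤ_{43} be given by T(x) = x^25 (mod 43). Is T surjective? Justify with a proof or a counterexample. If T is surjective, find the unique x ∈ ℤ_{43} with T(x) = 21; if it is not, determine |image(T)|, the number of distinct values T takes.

Since 43 is prime, the nonzero elements of ℤ_{43} form a cyclic group of order 42.
As gcd(25, 42) = 1, raising to the 25th power is a bijection on this group: if a^25 ≡ b^25 then (ab^{−1})^25 = 1, and the only element of order dividing gcd(25, 42) = 1 is 1, so a = b.
With T(0) = 0 this makes T injective on all of ℤ_{43}, hence bijective (finite equal-size domain and codomain). In particular T is surjective.
Since T is surjective, we find the preimage of 21. The inverse of x ↦ x^25 on (ℤ_{43})^× is x ↦ x^37, because 25·37 = 925 = 22·42 + 1 ≡ 1 (mod 42) and x^{42} = 1 for x ≠ 0 (Fermat). So T⁻¹(21) = 21^37 mod 43.
Repeated squaring mod 43: 21^1 ≡ 21, 21^2 ≡ 21² = 441 ≡ 11, 21^4 ≡ 11² = 121 ≡ 35, 21^8 ≡ 35² = 1225 ≡ 21, 21^16 ≡ 21² = 441 ≡ 11, 21^32 ≡ 11² = 121 ≡ 35. Since 37 = 32 + 4 + 1, 21^37 ≡ 35·35·21: 35·35 = 1225 ≡ 21, then 21·21 = 441 ≡ 11. So 21^37 ≡ 11 (mod 43).
Hence T⁻¹(21) = 11.

11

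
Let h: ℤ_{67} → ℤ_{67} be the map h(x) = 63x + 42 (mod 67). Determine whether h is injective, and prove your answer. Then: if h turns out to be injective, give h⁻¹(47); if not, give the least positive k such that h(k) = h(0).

By definition, injectivity means: for all u, v in the domain, h(u) = h(v) implies u = v.
Suppose h(u) = h(v) in ℤ_{67}. Then 63u + 42 ≡ 63v + 42 (mod 67), thus 63(u − v) ≡ 0 (mod 67).
Since gcd(63, 67) = 1, 63 is invertible modulo 67, thus u − v ≡ 0 (mod 67), i.e. u = v.
So h is injective.
We now compute 63⁻¹ mod 67 explicitly. Euclid's algorithm: 67 = 1·63 + 4, 63 = 15·4 + 3, 4 = 1·3 + 1; back-substituting gives 1 = 50·63 − 47·67, so 63⁻¹ ≡ 50 (mod 67).
Since h is injective, we find h⁻¹(47): we need 63x ≡ 47 − 42 ≡ 5 (mod 67). Using 63⁻¹ = 50: x ≡ 50·5 = 250 = 3·67 + 49, so x = 49.
Check: h(49) = 63·49 + 42 = 3129 = 46·67 + 47 ≡ 47 (mod 67).

49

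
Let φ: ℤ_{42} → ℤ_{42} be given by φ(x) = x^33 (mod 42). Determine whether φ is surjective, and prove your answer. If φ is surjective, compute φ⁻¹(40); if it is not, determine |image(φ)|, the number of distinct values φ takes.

18

φ(2): Repeated squaring mod 42: 2^1 ≡ 2, 2^2 ≡ 2² = 4, 2^4 ≡ 4² = 16, 2^8 ≡ 16² = 256 ≡ 4, 2^16 ≡ 4² = 16, 2^32 ≡ 16² = 256 ≡ 4. Since 33 = 32 + 1, 2^33 ≡ 4·2: 4·2 = 8. So 2^33 ≡ 8 (mod 42).
φ(8): Repeated squaring mod 42: 8^1 ≡ 8, 8^2 ≡ 8² = 64 ≡ 22, 8^4 ≡ 22² = 484 ≡ 22, 8^8 ≡ 22² = 484 ≡ 22, 8^16 ≡ 22² = 484 ≡ 22, 8^32 ≡ 22² = 484 ≡ 22. Since 33 = 32 + 1, 8^33 ≡ 22·8: 22·8 = 176 ≡ 8. So 8^33 ≡ 8 (mod 42).
So φ(2) = φ(8) = 8 while 2 ≠ 8, hence φ is not injective.
A non-injective map from the 42-element set ℤ_{42} to itself takes at most 41 distinct values, so it cannot be surjective. Thus φ is not surjective.
Since φ is not surjective, we determine |image(φ)|. Computing x^33 mod 42 for each x (by repeated squaring, reducing mod 42 at every step), the values φ(0), φ(1), …, φ(41) are: 0, 1, 8, 27, 22, 41, 6, 7, 8, 15, 34, 29, 6, 13, 14, 15, 22, 41, 36, 13, 20, 21, 22, 29, 6, 1, 20, 27, 28, 29, 36, 13, 8, 27, 34, 35, 36, 1, 20, 15, 34, 41.
The distinct values are {0, 1, 6, 7, 8, 13, 14, 15, 20, 21, 22, 27, 28, 29, 34, 35, 36, 41}; there are 18 of them.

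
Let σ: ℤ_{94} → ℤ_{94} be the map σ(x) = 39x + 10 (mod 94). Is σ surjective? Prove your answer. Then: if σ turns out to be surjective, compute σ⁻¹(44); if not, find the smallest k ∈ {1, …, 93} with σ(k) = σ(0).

78

Recall: σ is surjective if every y in the codomain equals σ(x) for some x in the domain.
Since gcd(39, 94) = 1, 39 is invertible modulo 94. Euclid's algorithm: 94 = 2·39 + 16, 39 = 2·16 + 7, 16 = 2·7 + 2, 7 = 3·2 + 1; back-substituting gives 1 = 41·39 − 17·94, so 39⁻¹ ≡ 41 (mod 94).
For any y ∈ ℤ_{94}, x = 41(y − 10) mod 94 satisfies σ(x) = 39·41(y − 10) + 10 ≡ y (since 39·41 ≡ 1 mod 94). So every y has a preimage.
Therefore σ is surjective.
Since σ is surjective, we find σ⁻¹(44): we need 39x ≡ 44 − 10 ≡ 34 (mod 94). Using 39⁻¹ = 41: x ≡ 41·34 = 1394 = 14·94 + 78, so x = 78.
Check: σ(78) = 39·78 + 10 = 3052 = 32·94 + 44 ≡ 44 (mod 94).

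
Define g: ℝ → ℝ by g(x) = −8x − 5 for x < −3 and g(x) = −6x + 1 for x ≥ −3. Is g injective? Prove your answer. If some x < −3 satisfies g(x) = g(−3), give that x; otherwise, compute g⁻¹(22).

Both pieces are strictly decreasing (slopes −8 and −6), so each is injective on its own interval.
The left piece maps (−∞, −3) onto (19, ∞); the right piece maps [−3, ∞) onto (−∞, 19].
These images are disjoint, so no value is attained by both pieces. Thus g is injective.
Because the two images are disjoint, no x < −3 has g(x) = g(−3), so we compute g⁻¹(22): 22 lies in (19, ∞), so solve −8x − 5 = 22: x = (22 + 5)/(−8) = −27/8.

-27/8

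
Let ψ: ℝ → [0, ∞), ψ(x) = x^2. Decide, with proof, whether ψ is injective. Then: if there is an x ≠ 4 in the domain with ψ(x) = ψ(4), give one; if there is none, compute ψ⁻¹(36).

ψ(4) = 16 = (−4)^2 = ψ(−4) (since 2 is even), with 4 ≠ −4. So ψ is not injective.
For the follow-up, such an x exists: taking x = −4 ∈ ℝ gives ψ(−4) = 16 = ψ(4) with −4 ≠ 4.

-4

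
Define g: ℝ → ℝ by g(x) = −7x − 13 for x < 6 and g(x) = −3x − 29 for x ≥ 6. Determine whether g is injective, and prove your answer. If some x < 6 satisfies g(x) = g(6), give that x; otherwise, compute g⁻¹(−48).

34/7

Both pieces are strictly decreasing (slopes −7 and −3), so each is injective on its own interval.
The left piece maps (−∞, 6) onto (−55, ∞); the right piece maps [6, ∞) onto (−∞, −47].
These images overlap. In particular g(6) = −47 (right piece), and solving −7x − 13 = −47 on the left piece gives x = 34/7 < 6.
So g(34/7) = g(6) with 34/7 ≠ 6, and g is not injective. This x = 34/7 is the requested value below 6.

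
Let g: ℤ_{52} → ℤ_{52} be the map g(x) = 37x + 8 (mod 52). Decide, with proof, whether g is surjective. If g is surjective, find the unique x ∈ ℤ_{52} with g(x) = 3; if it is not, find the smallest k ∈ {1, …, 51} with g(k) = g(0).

35

Since gcd(37, 52) = 1, 37 is invertible modulo 52. Euclid's algorithm: 52 = 1·37 + 15, 37 = 2·15 + 7, 15 = 2·7 + 1; back-substituting gives 1 = 45·37 − 32·52, so 37⁻¹ ≡ 45 (mod 52).
Then y ↦ 45(y − 8) is a two-sided inverse to g, so every y ∈ ℤ_{52} has a preimage.
Therefore g is surjective.
Since g is surjective, we compute g⁻¹(3): solve 37x + 8 ≡ 3 (mod 52), i.e. 37x ≡ 47 (mod 52).
Multiplying by 37⁻¹ = 45 gives x ≡ 45·47 = 2115 = 40·52 + 35 ≡ 35 (mod 52).
Check: g(35) = 37·35 + 8 = 1303 = 25·52 + 3 ≡ 3 (mod 52).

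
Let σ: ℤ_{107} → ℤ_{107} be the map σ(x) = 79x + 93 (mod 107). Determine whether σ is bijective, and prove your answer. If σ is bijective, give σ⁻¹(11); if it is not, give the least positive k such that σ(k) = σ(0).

Recall: σ is injective if σ(u) = σ(v) implies u = v.
Suppose σ(u) = σ(v) in ℤ_{107}. Then 79u + 93 ≡ 79v + 93 (mod 107), therefore 79(u − v) ≡ 0 (mod 107).
Since gcd(79, 107) = 1, 79 is invertible modulo 107, thus u − v ≡ 0 (mod 107), i.e. u = v.
We now compute 79⁻¹ mod 107 explicitly. Euclid's algorithm: 107 = 1·79 + 28, 79 = 2·28 + 23, 28 = 1·23 + 5, 23 = 4·5 + 3, 5 = 1·3 + 2, 3 = 1·2 + 1; back-substituting gives 1 = 42·79 − 31·107, so 79⁻¹ ≡ 42 (mod 107).
For any y ∈ ℤ_{107}, x = 42(y − 93) mod 107 satisfies σ(x) = 79·42(y − 93) + 93 ≡ y (since 79·42 ≡ 1 mod 107). So every y has a preimage.
Thus σ is bijective.
Since σ is bijective, we find σ⁻¹(11): we need 79x ≡ 11 − 93 ≡ 25 (mod 107). Using 79⁻¹ = 42: x ≡ 42·25 = 1050 = 9·107 + 87, so x = 87.
Check: σ(87) = 79·87 + 93 = 6966 = 65·107 + 11 ≡ 11 (mod 107).

87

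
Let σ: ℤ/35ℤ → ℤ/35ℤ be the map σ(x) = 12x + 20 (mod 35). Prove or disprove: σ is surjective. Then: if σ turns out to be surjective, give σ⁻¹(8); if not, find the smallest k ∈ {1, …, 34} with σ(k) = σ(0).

Since gcd(12, 35) = 1, 12 is invertible modulo 35. Euclid's algorithm: 35 = 2·12 + 11, 12 = 1·11 + 1; back-substituting gives 1 = 3·12 − 1·35, so 12⁻¹ ≡ 3 (mod 35).
Then y ↦ 3(y − 20) is a two-sided inverse to σ, so every y ∈ ℤ/35ℤ has a preimage.
Thus σ is surjective.
Since σ is surjective, we compute σ⁻¹(8): solve 12x + 20 ≡ 8 (mod 35), i.e. 12x ≡ 23 (mod 35).
Multiplying by 12⁻¹ = 3 gives x ≡ 3·23 = 69 = 1·35 + 34 ≡ 34 (mod 35).
Check: σ(34) = 12·34 + 20 = 428 = 12·35 + 8 ≡ 8 (mod 35).

34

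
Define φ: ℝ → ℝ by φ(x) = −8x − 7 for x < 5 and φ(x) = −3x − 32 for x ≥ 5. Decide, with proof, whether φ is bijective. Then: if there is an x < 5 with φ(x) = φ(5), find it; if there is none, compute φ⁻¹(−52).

20/3

Both pieces are strictly decreasing (slopes −8 and −3), so each is injective on its own interval.
The left piece maps (−∞, 5) onto (−47, ∞); the right piece maps [5, ∞) onto (−∞, −47].
Since −47 = −47, the images partition ℝ: φ is injective and surjective, hence bijective.
Because the two images are disjoint, no x < 5 has φ(x) = φ(5), so we compute φ⁻¹(−52): −52 lies in (−∞, −47], so solve −3x − 32 = −52: x = (−52 + 32)/(−3) = 20/3.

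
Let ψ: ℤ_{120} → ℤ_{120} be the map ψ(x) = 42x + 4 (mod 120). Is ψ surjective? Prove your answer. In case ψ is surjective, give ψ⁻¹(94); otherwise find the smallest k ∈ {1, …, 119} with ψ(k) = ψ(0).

20

Since gcd(42, 120) = 6, we have 42x ≡ 0 (mod 6) for all x, so ψ(x) ≡ 4 (mod 6).
But 0 ≢ 4 (mod 6), so 0 ∈ ℤ_{120} has no preimage. Thus ψ is not surjective.
Since ψ is not surjective, we find the least positive k with ψ(k) = ψ(0): this means 42k ≡ 0 (mod 120), i.e. 120 ∣ 42k. Since gcd(42, 120) = 6, dividing through by 6 this holds exactly when 20 ∣ 7k, and as gcd(7, 20) = 1, exactly when 20 ∣ k.
The smallest positive such k is 20.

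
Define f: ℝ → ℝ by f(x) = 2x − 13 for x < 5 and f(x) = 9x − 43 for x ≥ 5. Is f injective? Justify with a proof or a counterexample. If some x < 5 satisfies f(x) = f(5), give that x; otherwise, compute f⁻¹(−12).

Both pieces are strictly increasing (slopes 2 and 9), so each is injective on its own interval.
The left piece maps (−∞, 5) onto (−∞, −3); the right piece maps [5, ∞) onto [2, ∞).
These images are disjoint, so no value is attained by both pieces. Thus f is injective.
Because the two images are disjoint, no x < 5 has f(x) = f(5), so we compute f⁻¹(−12): −12 lies in (−∞, −3), so solve 2x − 13 = −12: x = (−12 + 13)/2 = 1/2.

1/2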